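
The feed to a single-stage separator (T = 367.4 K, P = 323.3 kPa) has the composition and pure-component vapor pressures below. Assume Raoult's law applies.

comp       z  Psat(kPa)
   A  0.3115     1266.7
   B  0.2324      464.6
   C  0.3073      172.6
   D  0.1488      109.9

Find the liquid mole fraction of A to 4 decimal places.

Raoult's law: Kᵢ = Pᵢˢᵃᵗ/P = Pᵢˢᵃᵗ/323.3.
  K_A = 1266.7/323.3 = 3.918033, K_B = 464.6/323.3 = 1.437055, K_C = 172.6/323.3 = 0.533869, K_D = 109.9/323.3 = 0.339932
Iterate (Newton) starting at β = 0.5:
  β = 0.5000: g = 0.11963, g' = -0.7265 → β = 0.6647
  β = 0.6647: g = 0.00540, g' = -0.6796 → β = 0.6726
Converged at β = 0.6726.
Compositions from xᵢ = zᵢ/(1+β(Kᵢ−1)), yᵢ = Kᵢxᵢ:
  A: x = 0.1051, y = 0.4119
  B: x = 0.1796, y = 0.2581
  C: x = 0.4476, y = 0.2390
  D: x = 0.2676, y = 0.0910

x_A = 0.1051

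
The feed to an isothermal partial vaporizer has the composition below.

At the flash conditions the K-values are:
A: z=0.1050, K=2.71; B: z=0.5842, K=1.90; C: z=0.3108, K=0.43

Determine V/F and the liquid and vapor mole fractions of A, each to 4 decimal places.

Rachford–Rice: g(V/F) = Σ zᵢ(Kᵢ−1)/(1+V/F(Kᵢ−1)) = 0.
Feasibility: ΣzᵢKᵢ = 1.5282, Σzᵢ/Kᵢ = 1.0690 — both > 1, two phases present.
Newton–Raphson from V/F = 0.5:
  V/F = 0.5000: g = 0.21163, g' = -0.5118 → V/F = 0.9135
  V/F = 0.9135: g = -0.01097, g' = -0.6288 → V/F = 0.8960
  V/F = 0.8960: g = -0.00012, g' = -0.6147 → V/F = 0.8958
Converged at V/F = 0.8958.
Compositions from xᵢ = zᵢ/(1+V/F(Kᵢ−1)), yᵢ = Kᵢxᵢ:
  A: x = 0.0415, y = 0.1124
  B: x = 0.3234, y = 0.6145
  C: x = 0.6351, y = 0.2731

V/F = 0.8958, x_A = 0.0415, y_A = 0.1124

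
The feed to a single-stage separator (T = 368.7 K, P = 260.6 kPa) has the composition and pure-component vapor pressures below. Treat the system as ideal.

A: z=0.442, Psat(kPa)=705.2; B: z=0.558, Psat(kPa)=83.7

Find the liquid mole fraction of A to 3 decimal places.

Raoult's law: Kᵢ = Pᵢˢᵃᵗ/P = Pᵢˢᵃᵗ/260.6.
  K_A = 705.2/260.6 = 2.70606, K_B = 83.7/260.6 = 0.32118
Material balance + equilibrium reduce to Σ zᵢ(Kᵢ−1)/(1+V/F(Kᵢ−1)) = 0.
Feasibility: ΣzᵢKᵢ = 1.375, Σzᵢ/Kᵢ = 1.901 — both > 1, two phases present.
Binary case is linear: z₁(K₁−1)(1+V/F(K₂−1)) + z₂(K₂−1)(1+V/F(K₁−1)) = 0
⇒ V/F = [z₁(K₁−1)+z₂(K₂−1)] / [−(K₁−1)(K₂−1)] = 0.3753/1.1581 = 0.324
Compositions from xᵢ = zᵢ/(1+V/F(Kᵢ−1)), yᵢ = Kᵢxᵢ:
  A: x = 0.285, y = 0.770
  B: x = 0.715, y = 0.230

x_A = 0.285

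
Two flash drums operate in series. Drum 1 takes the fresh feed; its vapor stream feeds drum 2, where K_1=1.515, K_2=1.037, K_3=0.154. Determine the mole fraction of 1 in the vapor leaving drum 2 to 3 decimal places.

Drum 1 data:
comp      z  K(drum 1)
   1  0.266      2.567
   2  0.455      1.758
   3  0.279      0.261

Drum 1:
Material balance + equilibrium reduce to Σ zᵢ(Kᵢ−1)/(1+ψ₁(Kᵢ−1)) = 0.
Check two-phase: ΣzᵢKᵢ = 1.556 > 1 and Σzᵢ/Kᵢ = 1.431 > 1, so g(0) = 0.556 > 0 and g(1) = -0.431 < 0.
Newton iteration, ψ₁⁰ = 0.5:
  ψ₁ = 0.500: g = 0.1568, g' = -0.726 → ψ₁ = 0.716
  ψ₁ = 0.716: g = -0.0178, g' = -0.942 → ψ₁ = 0.697
Converged at ψ₁ = 0.697.
Drum-1 compositions:
  1: x = 0.127, y = 0.326
  2: x = 0.298, y = 0.523
  3: x = 0.575, y = 0.150
Drum-2 feed = drum-1 vapor: z₂ = (0.3264, 0.5235, 0.1501).
Drum 2:
Newton–Raphson from ψ₂ = 0.48:
  ψ₂ = 0.480: g = -0.0600, g' = -0.361 → ψ₂ = 0.314
  ψ₂ = 0.314: g = -0.0090, g' = -0.264 → ψ₂ = 0.280
  ψ₂ = 0.280: g = -0.0002, g' = -0.251 → ψ₂ = 0.279
Converged at ψ₂ = 0.279.
  1: x = 0.285, y = 0.432
  2: x = 0.518, y = 0.537
  3: x = 0.196, y = 0.030

y_1 (drum 2) = 0.432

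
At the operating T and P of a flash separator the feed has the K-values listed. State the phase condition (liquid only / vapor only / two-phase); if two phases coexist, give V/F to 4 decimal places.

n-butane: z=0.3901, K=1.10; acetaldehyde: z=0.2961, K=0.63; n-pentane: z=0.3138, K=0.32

liquid only

ΣzᵢKᵢ = 0.7161; Σzᵢ/Kᵢ = 1.8053.
Since ΣzᵢKᵢ < 1 the mixture is below its bubble point — single liquid phase.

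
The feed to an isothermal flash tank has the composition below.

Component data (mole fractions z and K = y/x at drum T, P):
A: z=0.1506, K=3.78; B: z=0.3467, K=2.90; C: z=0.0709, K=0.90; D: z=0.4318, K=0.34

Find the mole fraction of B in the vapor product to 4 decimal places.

Let β = V/F and solve Σ zᵢ(Kᵢ−1)/(1+β(Kᵢ−1)) = 0.
Check two-phase: ΣzᵢKᵢ = 1.7853 > 1 and Σzᵢ/Kᵢ = 1.5082 > 1, so g(0) = 0.7853 > 0 and g(1) = -0.5082 < 0.
Iterate (Newton) starting at β = 0.48:
  β = 0.4800: g = 0.09929, g' = -0.9597 → β = 0.5835
  β = 0.5835: g = 0.00110, g' = -0.9490 → β = 0.5846
Converged at β = 0.5846.
Compositions from xᵢ = zᵢ/(1+β(Kᵢ−1)), yᵢ = Kᵢxᵢ:
  A: x = 0.0574, y = 0.2168
  B: x = 0.1643, y = 0.4763
  C: x = 0.0753, y = 0.0678
  D: x = 0.7031, y = 0.2390

y_B = 0.4763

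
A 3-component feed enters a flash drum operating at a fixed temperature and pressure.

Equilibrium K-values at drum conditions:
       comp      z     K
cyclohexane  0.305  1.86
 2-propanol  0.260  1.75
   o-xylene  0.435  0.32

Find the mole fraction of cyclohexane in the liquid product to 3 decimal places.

Material balance + equilibrium reduce to Σ zᵢ(Kᵢ−1)/(1+V/F(Kᵢ−1)) = 0.
Check two-phase: ΣzᵢKᵢ = 1.161 > 1 and Σzᵢ/Kᵢ = 1.672 > 1, so g(0) = 0.162 > 0 and g(1) = -0.672 < 0.
Newton–Raphson from V/F = 0.53:
  V/F = 0.530: g = -0.1428, g' = -0.673 → V/F = 0.318
  V/F = 0.318: g = -0.0139, g' = -0.562 → V/F = 0.293
Converged at V/F = 0.293.
Compositions from xᵢ = zᵢ/(1+V/F(Kᵢ−1)), yᵢ = Kᵢxᵢ:
  cyclohexane: x = 0.244, y = 0.453
  2-propanol: x = 0.213, y = 0.373
  o-xylene: x = 0.543, y = 0.174

x_cyclohexane = 0.244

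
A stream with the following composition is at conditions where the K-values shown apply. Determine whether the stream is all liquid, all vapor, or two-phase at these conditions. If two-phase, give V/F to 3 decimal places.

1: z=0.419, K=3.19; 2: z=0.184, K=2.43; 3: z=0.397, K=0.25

ΣzᵢKᵢ = 1.883; Σzᵢ/Kᵢ = 1.795.
Both exceed 1, so a two-phase solution exists.
Let ψ = V/F and solve Σ zᵢ(Kᵢ−1)/(1+ψ(Kᵢ−1)) = 0.
Newton iteration, ψ⁰ = 0.69:
  ψ = 0.690: g = -0.1192, g' = -1.373 → ψ = 0.603
  ψ = 0.603: g = -0.0071, g' = -1.226 → ψ = 0.597
Converged at ψ = 0.597.

two-phase, V/F = 0.597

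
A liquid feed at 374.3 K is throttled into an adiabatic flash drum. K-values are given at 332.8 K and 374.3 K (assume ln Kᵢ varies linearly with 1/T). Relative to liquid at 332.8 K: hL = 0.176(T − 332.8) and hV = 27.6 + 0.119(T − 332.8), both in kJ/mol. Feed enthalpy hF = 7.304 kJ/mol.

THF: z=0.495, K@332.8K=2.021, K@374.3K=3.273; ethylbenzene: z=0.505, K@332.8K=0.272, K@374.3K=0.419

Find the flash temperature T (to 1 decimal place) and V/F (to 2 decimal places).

Adiabatic flash: solve Rachford–Rice at each trial T, then check hF = ψ·hV(T) + (1−ψ)·hL(T).
  T = 332.8 K: K = (2.021, 0.272), RR gives ψ = 0.185, H_out = 5.115 kJ/mol
  T = 374.3 K: K = (3.273, 0.419), RR gives ψ = 0.630, H_out = 23.197 kJ/mol
  T = 353.6 K: K = (2.610, 0.342), RR gives ψ = 0.439, H_out = 15.249 kJ/mol
  T = 343.2 K: K = (2.306, 0.306), RR gives ψ = 0.327, H_out = 10.650 kJ/mol
  T = 338.0 K: K = (2.161, 0.289), RR gives ψ = 0.261, H_out = 8.041 kJ/mol
  T = 335.4 K: K = (2.090, 0.280), RR gives ψ = 0.225, H_out = 6.625 kJ/mol
  T = 336.7 K: K = (2.125, 0.285), RR gives ψ = 0.243, H_out = 7.343 kJ/mol
Linear interpolation between T = 335.4 (H_out = 6.625) and T = 336.7 (H_out = 7.343) on hF = 7.304 gives T ≈ 336.6 K, at which ψ = 0.24.

T = 336.6 K, V/F = 0.24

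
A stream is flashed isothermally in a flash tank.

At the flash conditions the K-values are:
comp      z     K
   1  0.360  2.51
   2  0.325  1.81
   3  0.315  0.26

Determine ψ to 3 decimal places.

Rachford–Rice: g(ψ) = Σ zᵢ(Kᵢ−1)/(1+ψ(Kᵢ−1)) = 0.
Feasibility: ΣzᵢKᵢ = 1.574, Σzᵢ/Kᵢ = 1.535 — both > 1, two phases present.
Newton–Raphson from ψ = 0.34:
  ψ = 0.340: g = 0.2541, g' = -0.797 → ψ = 0.659
  ψ = 0.659: g = -0.0106, g' = -0.954 → ψ = 0.648
Converged at ψ = 0.648.

ψ = 0.648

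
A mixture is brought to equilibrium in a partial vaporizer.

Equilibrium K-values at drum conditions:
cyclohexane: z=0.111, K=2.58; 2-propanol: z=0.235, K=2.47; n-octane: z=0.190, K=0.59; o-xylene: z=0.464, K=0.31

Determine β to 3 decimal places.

β = 0.132

Newton iteration, β⁰ = 0.5:
  β = 0.500: g = -0.2897, g' = -0.821 → β = 0.147
  β = 0.147: g = -0.0128, g' = -0.836 → β = 0.132
Converged at β = 0.132.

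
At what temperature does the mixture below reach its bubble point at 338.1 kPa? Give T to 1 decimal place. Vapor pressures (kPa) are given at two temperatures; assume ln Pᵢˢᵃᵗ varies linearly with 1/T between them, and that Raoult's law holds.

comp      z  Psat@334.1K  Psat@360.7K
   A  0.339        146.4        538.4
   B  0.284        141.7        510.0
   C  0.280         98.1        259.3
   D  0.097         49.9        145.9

T = 356.0 K

Bubble-point temperature: ΣzᵢPᵢˢᵃᵗ(T) = P. Interpolate ln Pᵢˢᵃᵗ = aᵢ + bᵢ/T.
  T = 334.1 K: ΣzᵢPᵢˢᵃᵗ = 122.18 kPa
  T = 360.7 K: ΣzᵢPᵢˢᵃᵗ = 414.11 kPa
  T = 347.4 K: ΣzᵢPᵢˢᵃᵗ = 229.76 kPa
  T = 354.0 K: ΣzᵢPᵢˢᵃᵗ = 309.34 kPa
  T = 357.4 K: ΣzᵢPᵢˢᵃᵗ = 359.14 kPa
  T = 355.7 K: ΣzᵢPᵢˢᵃᵗ = 333.42 kPa
Interpolating between 355.7 K and 357.4 K gives T ≈ 356.0 K.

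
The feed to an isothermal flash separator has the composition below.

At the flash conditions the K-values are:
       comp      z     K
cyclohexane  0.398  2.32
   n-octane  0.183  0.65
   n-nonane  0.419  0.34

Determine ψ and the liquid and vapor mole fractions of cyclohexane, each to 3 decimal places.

Rachford–Rice: g(ψ) = Σ zᵢ(Kᵢ−1)/(1+ψ(Kᵢ−1)) = 0.
Feasibility: ΣzᵢKᵢ = 1.185, Σzᵢ/Kᵢ = 1.685 — both > 1, two phases present.
Newton iteration, ψ⁰ = 0.5:
  ψ = 0.500: g = -0.1739, g' = -0.691 → ψ = 0.248
  ψ = 0.248: g = -0.0053, g' = -0.681 → ψ = 0.241
Converged at ψ = 0.241.
Compositions from xᵢ = zᵢ/(1+ψ(Kᵢ−1)), yᵢ = Kᵢxᵢ:
  cyclohexane: x = 0.302, y = 0.701
  n-octane: x = 0.200, y = 0.130
  n-nonane: x = 0.498, y = 0.169

ψ = 0.241, x_cyclohexane = 0.302, y_cyclohexane = 0.701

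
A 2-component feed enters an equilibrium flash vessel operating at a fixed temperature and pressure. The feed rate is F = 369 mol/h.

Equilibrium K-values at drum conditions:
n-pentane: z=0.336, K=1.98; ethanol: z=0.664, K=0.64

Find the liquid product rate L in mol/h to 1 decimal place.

L = 274.6 mol/h

Let ψ = V/F and solve Σ zᵢ(Kᵢ−1)/(1+ψ(Kᵢ−1)) = 0.
g(0) = ΣzᵢKᵢ − 1 = 0.090 and g(1) = 1 − Σzᵢ/Kᵢ = -0.207, so a root lies in (0, 1).
Binary case is linear: z₁(K₁−1)(1+ψ(K₂−1)) + z₂(K₂−1)(1+ψ(K₁−1)) = 0
⇒ ψ = [z₁(K₁−1)+z₂(K₂−1)] / [−(K₁−1)(K₂−1)] = 0.0902/0.3528 = 0.256
Then V = ψ·F = 0.2558·369 = 94.4 mol/h and L = F − V = 274.6 mol/h.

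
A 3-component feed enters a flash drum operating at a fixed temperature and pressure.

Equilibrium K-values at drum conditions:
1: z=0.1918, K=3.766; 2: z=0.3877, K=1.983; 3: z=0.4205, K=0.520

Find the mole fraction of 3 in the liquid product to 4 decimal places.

Rachford–Rice: g(β) = Σ zᵢ(Kᵢ−1)/(1+β(Kᵢ−1)) = 0.
g(0) = ΣzᵢKᵢ − 1 = 0.7098 and g(1) = 1 − Σzᵢ/Kᵢ = -0.0551, so a root lies in (0, 1).
Iterate (Newton) starting at β = 0.5:
  β = 0.5000: g = 0.21257, g' = -0.5945 → β = 0.8575
  β = 0.8575: g = 0.02109, g' = -0.5192 → β = 0.8981
  β = 0.8981: g = -0.00013, g' = -0.5259 → β = 0.8979
Converged at β = 0.8979.
Compositions from xᵢ = zᵢ/(1+β(Kᵢ−1)), yᵢ = Kᵢxᵢ:
  1: x = 0.0551, y = 0.2073
  2: x = 0.2059, y = 0.4084
  3: x = 0.7390, y = 0.3843

x_3 = 0.7390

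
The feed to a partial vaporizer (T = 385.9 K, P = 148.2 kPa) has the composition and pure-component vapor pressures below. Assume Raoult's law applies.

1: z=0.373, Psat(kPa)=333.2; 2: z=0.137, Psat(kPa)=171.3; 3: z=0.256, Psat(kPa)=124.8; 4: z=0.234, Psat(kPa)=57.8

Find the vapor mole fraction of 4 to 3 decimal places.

Raoult's law: Kᵢ = Pᵢˢᵃᵗ/P = Pᵢˢᵃᵗ/148.2.
  K_1 = 333.2/148.2 = 2.24831, K_2 = 171.3/148.2 = 1.15587, K_3 = 124.8/148.2 = 0.84211, K_4 = 57.8/148.2 = 0.39001
Rachford–Rice: g(ψ) = Σ zᵢ(Kᵢ−1)/(1+ψ(Kᵢ−1)) = 0.
Feasibility: ΣzᵢKᵢ = 1.304, Σzᵢ/Kᵢ = 1.188 — both > 1, two phases present.
Newton iteration, ψ⁰ = 0.5:
  ψ = 0.500: g = 0.0572, g' = -0.411 → ψ = 0.639
  ψ = 0.639: g = -0.0005, g' = -0.424 → ψ = 0.638
Converged at ψ = 0.638.
Compositions from xᵢ = zᵢ/(1+ψ(Kᵢ−1)), yᵢ = Kᵢxᵢ:
  1: x = 0.208, y = 0.467
  2: x = 0.125, y = 0.144
  3: x = 0.285, y = 0.240
  4: x = 0.383, y = 0.149

y_4 = 0.149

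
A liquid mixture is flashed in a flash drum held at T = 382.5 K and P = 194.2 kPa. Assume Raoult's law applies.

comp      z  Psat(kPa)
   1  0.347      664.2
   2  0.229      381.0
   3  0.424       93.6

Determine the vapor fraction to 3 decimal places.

ψ = 0.855

Raoult's law: Kᵢ = Pᵢˢᵃᵗ/P = Pᵢˢᵃᵗ/194.2.
  K_1 = 664.2/194.2 = 3.42019, K_2 = 381.0/194.2 = 1.96189, K_3 = 93.6/194.2 = 0.48198
Material balance + equilibrium reduce to Σ zᵢ(Kᵢ−1)/(1+ψ(Kᵢ−1)) = 0.
Check two-phase: ΣzᵢKᵢ = 1.840 > 1 and Σzᵢ/Kᵢ = 1.098 > 1, so g(0) = 0.840 > 0 and g(1) = -0.098 < 0.
Newton–Raphson from ψ = 0.52:
  ψ = 0.520: g = 0.2181, g' = -0.706 → ψ = 0.829
  ψ = 0.829: g = 0.0170, g' = -0.640 → ψ = 0.855
Converged at ψ = 0.855.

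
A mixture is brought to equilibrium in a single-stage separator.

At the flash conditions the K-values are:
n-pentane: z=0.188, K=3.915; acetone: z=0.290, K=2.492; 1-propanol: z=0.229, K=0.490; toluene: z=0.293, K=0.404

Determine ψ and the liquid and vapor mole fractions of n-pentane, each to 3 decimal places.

Let ψ = V/F and solve Σ zᵢ(Kᵢ−1)/(1+ψ(Kᵢ−1)) = 0.
Check two-phase: ΣzᵢKᵢ = 1.689 > 1 and Σzᵢ/Kᵢ = 1.357 > 1, so g(0) = 0.689 > 0 and g(1) = -0.357 < 0.
Newton–Raphson from ψ = 0.47:
  ψ = 0.470: g = 0.0894, g' = -0.811 → ψ = 0.580
  ψ = 0.580: g = 0.0028, g' = -0.769 → ψ = 0.584
Converged at ψ = 0.584.
Compositions from xᵢ = zᵢ/(1+ψ(Kᵢ−1)), yᵢ = Kᵢxᵢ:
  n-pentane: x = 0.070, y = 0.272
  acetone: x = 0.155, y = 0.386
  1-propanol: x = 0.326, y = 0.160
  toluene: x = 0.449, y = 0.182

ψ = 0.584, x_n-pentane = 0.070, y_n-pentane = 0.272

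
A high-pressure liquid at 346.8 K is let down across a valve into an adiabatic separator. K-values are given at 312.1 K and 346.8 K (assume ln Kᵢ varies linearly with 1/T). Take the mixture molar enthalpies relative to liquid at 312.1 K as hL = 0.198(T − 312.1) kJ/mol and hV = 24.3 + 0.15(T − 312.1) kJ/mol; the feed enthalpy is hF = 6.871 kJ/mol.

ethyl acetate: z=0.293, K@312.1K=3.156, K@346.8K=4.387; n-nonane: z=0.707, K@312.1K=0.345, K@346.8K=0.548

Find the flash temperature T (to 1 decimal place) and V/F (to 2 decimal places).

T = 322.2 K, V/F = 0.20

Adiabatic flash: solve Rachford–Rice at each trial T, then check hF = ψ·hV(T) + (1−ψ)·hL(T).
  T = 312.1 K: K = (3.156, 0.345), RR gives ψ = 0.119, H_out = 2.902 kJ/mol
  T = 346.8 K: K = (4.387, 0.548), RR gives ψ = 0.439, H_out = 16.818 kJ/mol
  T = 329.5 K: K = (3.755, 0.440), RR gives ψ = 0.267, H_out = 9.710 kJ/mol
  T = 320.8 K: K = (3.451, 0.391), RR gives ψ = 0.193, H_out = 6.325 kJ/mol
  T = 325.1 K: K = (3.600, 0.415), RR gives ψ = 0.229, H_out = 7.996 kJ/mol
  T = 323.0 K: K = (3.527, 0.403), RR gives ψ = 0.211, H_out = 7.180 kJ/mol
Linear interpolation between T = 320.8 (H_out = 6.325) and T = 323.0 (H_out = 7.180) on hF = 6.871 gives T ≈ 322.2 K, at which ψ = 0.20.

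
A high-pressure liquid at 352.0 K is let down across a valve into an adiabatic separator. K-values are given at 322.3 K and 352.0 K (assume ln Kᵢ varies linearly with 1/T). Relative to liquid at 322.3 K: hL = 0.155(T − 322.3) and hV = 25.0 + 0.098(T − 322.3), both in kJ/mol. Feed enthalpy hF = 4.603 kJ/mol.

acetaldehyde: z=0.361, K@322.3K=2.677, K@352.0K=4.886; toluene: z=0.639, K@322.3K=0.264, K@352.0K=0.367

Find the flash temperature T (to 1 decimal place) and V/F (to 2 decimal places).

Adiabatic flash: solve Rachford–Rice at each trial T, then check hF = ψ·hV(T) + (1−ψ)·hL(T).
  T = 322.3 K: K = (2.677, 0.264), RR gives ψ = 0.109, H_out = 2.736 kJ/mol
  T = 352.0 K: K = (4.886, 0.367), RR gives ψ = 0.406, H_out = 14.063 kJ/mol
  T = 337.1 K: K = (3.661, 0.313), RR gives ψ = 0.286, H_out = 9.194 kJ/mol
  T = 329.7 K: K = (3.142, 0.288), RR gives ψ = 0.209, H_out = 6.278 kJ/mol
  T = 326.0 K: K = (2.903, 0.276), RR gives ψ = 0.163, H_out = 4.608 kJ/mol
  T = 324.1 K: K = (2.785, 0.270), RR gives ψ = 0.136, H_out = 3.676 kJ/mol
Linear interpolation between T = 324.1 (H_out = 3.676) and T = 326.0 (H_out = 4.608) on hF = 4.603 gives T ≈ 326.0 K, at which ψ = 0.16.

T = 326.0 K, V/F = 0.16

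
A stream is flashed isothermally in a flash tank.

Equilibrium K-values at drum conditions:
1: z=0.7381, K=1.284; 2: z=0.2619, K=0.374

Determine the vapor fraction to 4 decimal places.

ψ = 0.2569

Binary case is linear: z₁(K₁−1)(1+ψ(K₂−1)) + z₂(K₂−1)(1+ψ(K₁−1)) = 0
⇒ ψ = [z₁(K₁−1)+z₂(K₂−1)] / [−(K₁−1)(K₂−1)] = 0.04567/0.17778 = 0.2569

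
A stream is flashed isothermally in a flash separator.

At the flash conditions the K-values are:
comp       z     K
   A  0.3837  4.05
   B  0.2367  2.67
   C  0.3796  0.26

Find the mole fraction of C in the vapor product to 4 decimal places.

y_C = 0.1987

Material balance + equilibrium reduce to Σ zᵢ(Kᵢ−1)/(1+V/F(Kᵢ−1)) = 0.
Feasibility: ΣzᵢKᵢ = 2.2847, Σzᵢ/Kᵢ = 1.6434 — both > 1, two phases present.
Newton–Raphson from V/F = 0.5:
  V/F = 0.5000: g = 0.23302, g' = -1.2796 → V/F = 0.6821
  V/F = 0.6821: g = -0.00249, g' = -1.3679 → V/F = 0.6803
Converged at V/F = 0.6803.
Compositions from xᵢ = zᵢ/(1+V/F(Kᵢ−1)), yᵢ = Kᵢxᵢ:
  A: x = 0.1248, y = 0.5054
  B: x = 0.1108, y = 0.2959
  C: x = 0.7644, y = 0.1987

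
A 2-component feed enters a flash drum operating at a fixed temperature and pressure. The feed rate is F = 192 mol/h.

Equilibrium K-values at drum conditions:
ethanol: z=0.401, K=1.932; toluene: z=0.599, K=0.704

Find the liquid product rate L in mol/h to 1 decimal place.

Material balance + equilibrium reduce to Σ zᵢ(Kᵢ−1)/(1+β(Kᵢ−1)) = 0.
Feasibility: ΣzᵢKᵢ = 1.196, Σzᵢ/Kᵢ = 1.058 — both > 1, two phases present.
Newton–Raphson from β = 0.5:
  β = 0.500: g = 0.0468, g' = -0.234 → β = 0.700
  β = 0.700: g = 0.0026, g' = -0.211 → β = 0.712
Converged at β = 0.712.
Then V = β·F = 0.7120·192 = 136.7 mol/h and L = F − V = 55.3 mol/h.

L = 55.3 mol/h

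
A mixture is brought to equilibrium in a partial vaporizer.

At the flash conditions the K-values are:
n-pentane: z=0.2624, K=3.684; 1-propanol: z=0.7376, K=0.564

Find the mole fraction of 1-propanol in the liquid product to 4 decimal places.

x_1-propanol = 0.8603

Material balance + equilibrium reduce to Σ zᵢ(Kᵢ−1)/(1+ψ(Kᵢ−1)) = 0.
Check two-phase: ΣzᵢKᵢ = 1.3827 > 1 and Σzᵢ/Kᵢ = 1.3790 > 1, so g(0) = 0.3827 > 0 and g(1) = -0.3790 < 0.
Binary case is linear: z₁(K₁−1)(1+ψ(K₂−1)) + z₂(K₂−1)(1+ψ(K₁−1)) = 0
⇒ ψ = [z₁(K₁−1)+z₂(K₂−1)] / [−(K₁−1)(K₂−1)] = 0.38269/1.17022 = 0.3270
Compositions from xᵢ = zᵢ/(1+ψ(Kᵢ−1)), yᵢ = Kᵢxᵢ:
  n-pentane: x = 0.1397, y = 0.5148
  1-propanol: x = 0.8603, y = 0.4852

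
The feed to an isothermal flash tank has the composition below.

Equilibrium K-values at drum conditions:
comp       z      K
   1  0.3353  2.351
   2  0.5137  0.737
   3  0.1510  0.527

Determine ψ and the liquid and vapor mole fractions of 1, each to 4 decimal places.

Let ψ = V/F and solve Σ zᵢ(Kᵢ−1)/(1+ψ(Kᵢ−1)) = 0.
g(0) = ΣzᵢKᵢ − 1 = 0.2465 and g(1) = 1 − Σzᵢ/Kᵢ = -0.1262, so a root lies in (0, 1).
Newton–Raphson from ψ = 0.48:
  ψ = 0.4800: g = 0.02777, g' = -0.3283 → ψ = 0.5646
  ψ = 0.5646: g = 0.00087, g' = -0.3088 → ψ = 0.5674
Converged at ψ = 0.5674.
Compositions from xᵢ = zᵢ/(1+ψ(Kᵢ−1)), yᵢ = Kᵢxᵢ:
  1: x = 0.1898, y = 0.4462
  2: x = 0.6038, y = 0.4450
  3: x = 0.2064, y = 0.1088

ψ = 0.5674, x_1 = 0.1898, y_1 = 0.4462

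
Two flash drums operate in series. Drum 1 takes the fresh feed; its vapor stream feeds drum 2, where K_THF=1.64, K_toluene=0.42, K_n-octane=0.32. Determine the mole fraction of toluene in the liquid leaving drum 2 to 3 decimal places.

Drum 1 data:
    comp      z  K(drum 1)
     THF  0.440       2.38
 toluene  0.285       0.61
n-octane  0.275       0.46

x_toluene (drum 2) = 0.274

Drum 1:
Material balance + equilibrium reduce to Σ zᵢ(Kᵢ−1)/(1+ψ₁(Kᵢ−1)) = 0.
g(0) = ΣzᵢKᵢ − 1 = 0.348 and g(1) = 1 − Σzᵢ/Kᵢ = -0.250, so a root lies in (0, 1).
Newton iteration, ψ₁⁰ = 0.48:
  ψ₁ = 0.480: g = 0.0280, g' = -0.515 → ψ₁ = 0.534
  ψ₁ = 0.534: g = 0.0003, g' = -0.505 → ψ₁ = 0.535
Converged at ψ₁ = 0.535.
Drum-1 compositions:
  THF: x = 0.253, y = 0.602
  toluene: x = 0.360, y = 0.220
  n-octane: x = 0.387, y = 0.178
Drum-2 feed = drum-1 vapor: z₂ = (0.6024, 0.2197, 0.1779).
Drum 2:
Material balance + equilibrium reduce to Σ zᵢ(Kᵢ−1)/(1+ψ₂(Kᵢ−1)) = 0.
Check two-phase: ΣzᵢKᵢ = 1.137 > 1 and Σzᵢ/Kᵢ = 1.446 > 1, so g(0) = 0.137 > 0 and g(1) = -0.446 < 0.
Newton–Raphson from ψ₂ = 0.5:
  ψ₂ = 0.500: g = -0.0707, g' = -0.477 → ψ₂ = 0.352
  ψ₂ = 0.352: g = -0.0044, g' = -0.423 → ψ₂ = 0.341
Converged at ψ₂ = 0.341.
  THF: x = 0.494, y = 0.811
  toluene: x = 0.274, y = 0.115
  n-octane: x = 0.232, y = 0.074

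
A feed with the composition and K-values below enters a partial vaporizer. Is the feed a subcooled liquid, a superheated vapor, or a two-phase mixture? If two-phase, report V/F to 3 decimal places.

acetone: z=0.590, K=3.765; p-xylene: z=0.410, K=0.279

two-phase, V/F = 0.670

ΣzᵢKᵢ = 2.336; Σzᵢ/Kᵢ = 1.626.
Both exceed 1, so a two-phase solution exists.
Binary case is linear: z₁(K₁−1)(1+ψ(K₂−1)) + z₂(K₂−1)(1+ψ(K₁−1)) = 0
⇒ ψ = [z₁(K₁−1)+z₂(K₂−1)] / [−(K₁−1)(K₂−1)] = 1.3357/1.9936 = 0.670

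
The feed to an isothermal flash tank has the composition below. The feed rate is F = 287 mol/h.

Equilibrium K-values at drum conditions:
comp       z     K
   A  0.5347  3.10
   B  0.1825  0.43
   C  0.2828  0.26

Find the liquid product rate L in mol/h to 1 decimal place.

L = 124.7 mol/h

Let ψ = V/F and solve Σ zᵢ(Kᵢ−1)/(1+ψ(Kᵢ−1)) = 0.
Feasibility: ΣzᵢKᵢ = 1.8096, Σzᵢ/Kᵢ = 1.6846 — both > 1, two phases present.
Newton–Raphson from ψ = 0.5:
  ψ = 0.5000: g = 0.07007, g' = -1.0673 → ψ = 0.5657
  ψ = 0.5657: g = -0.00024, g' = -1.0799 → ψ = 0.5654
Converged at ψ = 0.5654.
Then V = ψ·F = 0.5654·287 = 162.3 mol/h and L = F − V = 124.7 mol/h.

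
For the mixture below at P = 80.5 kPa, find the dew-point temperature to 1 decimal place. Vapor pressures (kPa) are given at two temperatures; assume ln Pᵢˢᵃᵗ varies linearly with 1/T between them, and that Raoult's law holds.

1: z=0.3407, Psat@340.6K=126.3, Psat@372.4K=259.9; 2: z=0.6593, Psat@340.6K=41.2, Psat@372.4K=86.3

Dew-point temperature: Σzᵢ·P/Pᵢˢᵃᵗ(T) = 1. Interpolate ln Pᵢˢᵃᵗ = aᵢ + bᵢ/T.
  T = 340.6 K: ΣzᵢP/Pᵢˢᵃᵗ = 1.5053
  T = 372.4 K: ΣzᵢP/Pᵢˢᵃᵗ = 0.7205
  T = 356.5 K: ΣzᵢP/Pᵢˢᵃᵗ = 1.0245
  T = 364.4 K: ΣzᵢP/Pᵢˢᵃᵗ = 0.8568
  T = 360.4 K: ΣzᵢP/Pᵢˢᵃᵗ = 0.9370
  T = 358.4 K: ΣzᵢP/Pᵢˢᵃᵗ = 0.9807
  T = 357.4 K: ΣzᵢP/Pᵢˢᵃᵗ = 1.0034
Interpolating between 357.4 K and 358.4 K gives T ≈ 357.5 K.

T = 357.5 K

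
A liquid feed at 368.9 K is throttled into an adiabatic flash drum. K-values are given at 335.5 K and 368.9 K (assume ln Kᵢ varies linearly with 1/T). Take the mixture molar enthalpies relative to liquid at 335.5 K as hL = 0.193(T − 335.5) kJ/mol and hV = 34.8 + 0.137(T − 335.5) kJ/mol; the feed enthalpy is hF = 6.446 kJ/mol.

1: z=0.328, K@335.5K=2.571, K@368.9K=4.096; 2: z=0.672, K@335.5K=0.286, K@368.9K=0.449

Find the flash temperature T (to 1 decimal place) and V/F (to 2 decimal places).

Adiabatic flash: solve Rachford–Rice at each trial T, then check hF = ψ·hV(T) + (1−ψ)·hL(T).
  T = 335.5 K: K = (2.571, 0.286), RR gives ψ = 0.032, H_out = 1.101 kJ/mol
  T = 368.9 K: K = (4.096, 0.449), RR gives ψ = 0.378, H_out = 18.901 kJ/mol
  T = 352.2 K: K = (3.281, 0.362), RR gives ψ = 0.220, H_out = 10.663 kJ/mol
  T = 343.9 K: K = (2.915, 0.323), RR gives ψ = 0.134, H_out = 6.208 kJ/mol
  T = 348.0 K: K = (3.093, 0.342), RR gives ψ = 0.177, H_out = 8.462 kJ/mol
  T = 345.9 K: K = (3.001, 0.332), RR gives ψ = 0.155, H_out = 7.323 kJ/mol
Linear interpolation between T = 343.9 (H_out = 6.208) and T = 345.9 (H_out = 7.323) on hF = 6.446 gives T ≈ 344.3 K, at which ψ = 0.14.

T = 344.3 K, V/F = 0.14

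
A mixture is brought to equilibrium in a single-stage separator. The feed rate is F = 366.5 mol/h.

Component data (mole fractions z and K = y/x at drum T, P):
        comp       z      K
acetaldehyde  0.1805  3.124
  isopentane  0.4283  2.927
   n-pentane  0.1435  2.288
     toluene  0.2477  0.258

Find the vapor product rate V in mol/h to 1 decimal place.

Newton iteration, ψ⁰ = 0.5:
  ψ = 0.5000: g = 0.42649, g' = -1.0368 → ψ = 0.9113
  ψ = 0.9113: g = -0.05258, g' = -1.6551 → ψ = 0.8796
  ψ = 0.8796: g = -0.00255, g' = -1.5006 → ψ = 0.8779
Converged at ψ = 0.8779.
Then V = ψ·F = 0.8779·366.5 = 321.7 mol/h and L = F − V = 44.8 mol/h.

V = 321.7 mol/h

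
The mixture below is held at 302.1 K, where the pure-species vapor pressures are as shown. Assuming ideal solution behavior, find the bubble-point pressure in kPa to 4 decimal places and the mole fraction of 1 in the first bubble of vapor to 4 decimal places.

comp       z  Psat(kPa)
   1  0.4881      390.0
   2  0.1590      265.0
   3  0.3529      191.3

At the bubble point ψ → 0, so ΣzᵢKᵢ = 1 with Kᵢ = Pᵢˢᵃᵗ/P ⇒ P = ΣzᵢPᵢˢᵃᵗ.
P = 0.4881·390.0 + 0.1590·265.0 + 0.3529·191.3 = 300.0038 kPa
yᵢ = zᵢPᵢˢᵃᵗ/P ⇒ y_1 = 0.4881·390.0/300.0038 = 0.6345

Pbub = 300.0038 kPa, y_1 = 0.6345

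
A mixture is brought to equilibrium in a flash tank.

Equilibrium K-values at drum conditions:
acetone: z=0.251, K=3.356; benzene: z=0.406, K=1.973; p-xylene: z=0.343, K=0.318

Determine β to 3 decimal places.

β = 0.711

Rachford–Rice: g(β) = Σ zᵢ(Kᵢ−1)/(1+β(Kᵢ−1)) = 0.
g(0) = ΣzᵢKᵢ − 1 = 0.752 and g(1) = 1 − Σzᵢ/Kᵢ = -0.359, so a root lies in (0, 1).
Newton iteration, β⁰ = 0.49:
  β = 0.490: g = 0.1906, g' = -0.836 → β = 0.718
  β = 0.718: g = -0.0061, g' = -0.938 → β = 0.711
Converged at β = 0.711.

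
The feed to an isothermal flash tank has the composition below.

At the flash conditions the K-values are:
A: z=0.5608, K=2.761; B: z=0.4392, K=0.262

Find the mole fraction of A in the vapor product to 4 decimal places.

y_A = 0.8154

Rachford–Rice: g(V/F) = Σ zᵢ(Kᵢ−1)/(1+V/F(Kᵢ−1)) = 0.
Check two-phase: ΣzᵢKᵢ = 1.6634 > 1 and Σzᵢ/Kᵢ = 1.8795 > 1, so g(0) = 0.6634 > 0 and g(1) = -0.8795 < 0.
Newton–Raphson from V/F = 0.5:
  V/F = 0.5000: g = 0.01149, g' = -1.0926 → V/F = 0.5105
Converged at V/F = 0.5105.
Compositions from xᵢ = zᵢ/(1+V/F(Kᵢ−1)), yᵢ = Kᵢxᵢ:
  A: x = 0.2953, y = 0.8154
  B: x = 0.7047, y = 0.1846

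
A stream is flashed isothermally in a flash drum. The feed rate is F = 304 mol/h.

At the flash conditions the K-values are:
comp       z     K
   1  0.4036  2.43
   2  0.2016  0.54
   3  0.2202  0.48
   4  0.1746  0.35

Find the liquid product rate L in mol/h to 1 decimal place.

Newton–Raphson from V/F = 0.55:
  V/F = 0.5500: g = -0.13809, g' = -0.6305 → V/F = 0.3310
  V/F = 0.3310: g = -0.00057, g' = -0.6462 → V/F = 0.3301
Converged at V/F = 0.3301.
Then V = V/F·F = 0.3301·304 = 100.4 mol/h and L = F − V = 203.6 mol/h.

L = 203.6 mol/h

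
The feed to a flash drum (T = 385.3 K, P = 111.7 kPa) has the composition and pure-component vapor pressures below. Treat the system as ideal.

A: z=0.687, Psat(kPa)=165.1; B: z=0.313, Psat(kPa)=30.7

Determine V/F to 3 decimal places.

Raoult's law: Kᵢ = Pᵢˢᵃᵗ/P = Pᵢˢᵃᵗ/111.7.
  K_A = 165.1/111.7 = 1.47807, K_B = 30.7/111.7 = 0.27484
Rachford–Rice: g(V/F) = Σ zᵢ(Kᵢ−1)/(1+V/F(Kᵢ−1)) = 0.
g(0) = ΣzᵢKᵢ − 1 = 0.101 and g(1) = 1 − Σzᵢ/Kᵢ = -0.604, so a root lies in (0, 1).
Binary case is linear: z₁(K₁−1)(1+V/F(K₂−1)) + z₂(K₂−1)(1+V/F(K₁−1)) = 0
⇒ V/F = [z₁(K₁−1)+z₂(K₂−1)] / [−(K₁−1)(K₂−1)] = 0.1015/0.3467 = 0.293

V/F = 0.293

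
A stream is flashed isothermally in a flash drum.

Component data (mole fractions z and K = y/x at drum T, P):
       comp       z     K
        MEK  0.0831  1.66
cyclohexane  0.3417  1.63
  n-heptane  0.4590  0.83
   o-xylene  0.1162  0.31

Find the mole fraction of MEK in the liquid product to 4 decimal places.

x_MEK = 0.0628

Material balance + equilibrium reduce to Σ zᵢ(Kᵢ−1)/(1+β(Kᵢ−1)) = 0.
g(0) = ΣzᵢKᵢ − 1 = 0.1119 and g(1) = 1 − Σzᵢ/Kᵢ = -0.1875, so a root lies in (0, 1).
Newton–Raphson from β = 0.5:
  β = 0.5000: g = -0.00275, g' = -0.2437 → β = 0.4887
Converged at β = 0.4887.
Compositions from xᵢ = zᵢ/(1+β(Kᵢ−1)), yᵢ = Kᵢxᵢ:
  MEK: x = 0.0628, y = 0.1043
  cyclohexane: x = 0.2613, y = 0.4259
  n-heptane: x = 0.5006, y = 0.4155
  o-xylene: x = 0.1753, y = 0.0543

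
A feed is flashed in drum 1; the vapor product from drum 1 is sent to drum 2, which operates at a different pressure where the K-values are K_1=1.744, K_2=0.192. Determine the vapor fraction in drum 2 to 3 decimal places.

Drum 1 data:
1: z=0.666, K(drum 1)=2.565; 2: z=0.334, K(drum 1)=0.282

V/F (drum 2) = 0.739

Drum 1:
Rachford–Rice: g(ψ₁) = Σ zᵢ(Kᵢ−1)/(1+ψ₁(Kᵢ−1)) = 0.
Feasibility: ΣzᵢKᵢ = 1.802, Σzᵢ/Kᵢ = 1.444 — both > 1, two phases present.
Binary case is linear: z₁(K₁−1)(1+ψ₁(K₂−1)) + z₂(K₂−1)(1+ψ₁(K₁−1)) = 0
⇒ ψ₁ = [z₁(K₁−1)+z₂(K₂−1)] / [−(K₁−1)(K₂−1)] = 0.8025/1.1237 = 0.714
Drum-1 compositions:
  1: x = 0.314, y = 0.807
  2: x = 0.686, y = 0.193
Drum-2 feed = drum-1 vapor: z₂ = (0.8067, 0.1933).
Drum 2:
Material balance + equilibrium reduce to Σ zᵢ(Kᵢ−1)/(1+ψ₂(Kᵢ−1)) = 0.
Check two-phase: ΣzᵢKᵢ = 1.444 > 1 and Σzᵢ/Kᵢ = 1.469 > 1, so g(0) = 0.444 > 0 and g(1) = -0.469 < 0.
Binary case is linear: z₁(K₁−1)(1+ψ₂(K₂−1)) + z₂(K₂−1)(1+ψ₂(K₁−1)) = 0
⇒ ψ₂ = [z₁(K₁−1)+z₂(K₂−1)] / [−(K₁−1)(K₂−1)] = 0.4440/0.6012 = 0.739
  1: x = 0.521, y = 0.908
  2: x = 0.479, y = 0.092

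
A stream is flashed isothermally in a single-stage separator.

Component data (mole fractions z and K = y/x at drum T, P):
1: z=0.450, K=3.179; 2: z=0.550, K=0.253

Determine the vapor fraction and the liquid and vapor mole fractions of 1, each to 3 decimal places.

Binary case is linear: z₁(K₁−1)(1+ψ(K₂−1)) + z₂(K₂−1)(1+ψ(K₁−1)) = 0
⇒ ψ = [z₁(K₁−1)+z₂(K₂−1)] / [−(K₁−1)(K₂−1)] = 0.5697/1.6277 = 0.350
Compositions from xᵢ = zᵢ/(1+ψ(Kᵢ−1)), yᵢ = Kᵢxᵢ:
  1: x = 0.255, y = 0.812
  2: x = 0.745, y = 0.188

ψ = 0.350, x_1 = 0.255, y_1 = 0.812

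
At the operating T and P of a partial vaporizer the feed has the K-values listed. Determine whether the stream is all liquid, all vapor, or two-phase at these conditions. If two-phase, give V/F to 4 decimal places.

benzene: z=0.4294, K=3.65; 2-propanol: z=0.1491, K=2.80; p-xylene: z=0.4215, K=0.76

all vapor

ΣzᵢKᵢ = 2.3051; Σzᵢ/Kᵢ = 0.7255.
Since Σzᵢ/Kᵢ < 1 the mixture is above its dew point — single vapor phase.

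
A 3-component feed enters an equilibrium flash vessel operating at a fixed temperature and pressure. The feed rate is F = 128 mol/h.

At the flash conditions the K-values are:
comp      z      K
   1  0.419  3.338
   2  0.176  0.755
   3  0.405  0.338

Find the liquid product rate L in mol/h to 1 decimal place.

L = 63.8 mol/h

Rachford–Rice: g(V/F) = Σ zᵢ(Kᵢ−1)/(1+V/F(Kᵢ−1)) = 0.
Feasibility: ΣzᵢKᵢ = 1.668, Σzᵢ/Kᵢ = 1.557 — both > 1, two phases present.
Iterate (Newton) starting at V/F = 0.67:
  V/F = 0.670: g = -0.1517, g' = -0.936 → V/F = 0.508
  V/F = 0.508: g = -0.0054, g' = -0.895 → V/F = 0.502
Converged at V/F = 0.502.
Then V = V/F·F = 0.5019·128 = 64.2 mol/h and L = F − V = 63.8 mol/h.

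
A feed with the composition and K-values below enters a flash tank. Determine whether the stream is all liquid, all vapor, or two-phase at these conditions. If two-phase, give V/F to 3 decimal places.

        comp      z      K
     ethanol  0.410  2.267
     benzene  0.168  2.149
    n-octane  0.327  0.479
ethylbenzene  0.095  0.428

two-phase, V/F = 0.742

ΣzᵢKᵢ = 1.488; Σzᵢ/Kᵢ = 1.164.
Both exceed 1, so a two-phase solution exists.
Material balance + equilibrium reduce to Σ zᵢ(Kᵢ−1)/(1+ψ(Kᵢ−1)) = 0.
Iterate (Newton) starting at ψ = 0.5:
  ψ = 0.500: g = 0.1341, g' = -0.559 → ψ = 0.740
  ψ = 0.740: g = 0.0011, g' = -0.569 → ψ = 0.742
Converged at ψ = 0.742.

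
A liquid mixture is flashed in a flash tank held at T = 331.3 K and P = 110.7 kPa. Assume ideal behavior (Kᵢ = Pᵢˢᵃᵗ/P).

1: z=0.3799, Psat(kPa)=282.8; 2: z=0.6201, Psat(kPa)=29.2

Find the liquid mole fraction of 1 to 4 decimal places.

x_1 = 0.3214

Raoult's law: Kᵢ = Pᵢˢᵃᵗ/P = Pᵢˢᵃᵗ/110.7.
  K_1 = 282.8/110.7 = 2.554652, K_2 = 29.2/110.7 = 0.263776
Binary case is linear: z₁(K₁−1)(1+β(K₂−1)) + z₂(K₂−1)(1+β(K₁−1)) = 0
⇒ β = [z₁(K₁−1)+z₂(K₂−1)] / [−(K₁−1)(K₂−1)] = 0.13408/1.14457 = 0.1171
Compositions from xᵢ = zᵢ/(1+β(Kᵢ−1)), yᵢ = Kᵢxᵢ:
  1: x = 0.3214, y = 0.8210
  2: x = 0.6786, y = 0.1790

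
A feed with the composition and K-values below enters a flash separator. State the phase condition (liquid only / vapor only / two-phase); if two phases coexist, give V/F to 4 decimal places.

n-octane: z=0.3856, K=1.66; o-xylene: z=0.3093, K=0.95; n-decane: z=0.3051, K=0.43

two-phase, V/F = 0.2499

ΣzᵢKᵢ = 1.0651; Σzᵢ/Kᵢ = 1.2674.
Both exceed 1, so a two-phase solution exists.
Material balance + equilibrium reduce to Σ zᵢ(Kᵢ−1)/(1+ψ(Kᵢ−1)) = 0.
Newton iteration, ψ⁰ = 0.4:
  ψ = 0.4000: g = -0.03971, g' = -0.2723 → ψ = 0.2542
  ψ = 0.2542: g = -0.00110, g' = -0.2595 → ψ = 0.2499
Converged at ψ = 0.2499.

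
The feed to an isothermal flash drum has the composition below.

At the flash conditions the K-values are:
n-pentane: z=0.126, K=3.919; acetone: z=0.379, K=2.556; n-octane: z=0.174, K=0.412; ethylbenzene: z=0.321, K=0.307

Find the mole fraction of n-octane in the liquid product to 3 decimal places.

Newton iteration, ψ⁰ = 0.48:
  ψ = 0.480: g = 0.0149, g' = -0.950 → ψ = 0.496
Converged at ψ = 0.496.
Compositions from xᵢ = zᵢ/(1+ψ(Kᵢ−1)), yᵢ = Kᵢxᵢ:
  n-pentane: x = 0.051, y = 0.202
  acetone: x = 0.214, y = 0.547
  n-octane: x = 0.246, y = 0.101
  ethylbenzene: x = 0.489, y = 0.150

x_n-octane = 0.246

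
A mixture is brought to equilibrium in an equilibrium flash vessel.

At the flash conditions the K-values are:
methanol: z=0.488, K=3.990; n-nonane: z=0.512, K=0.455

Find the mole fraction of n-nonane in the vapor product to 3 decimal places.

Rachford–Rice: g(ψ) = Σ zᵢ(Kᵢ−1)/(1+ψ(Kᵢ−1)) = 0.
g(0) = ΣzᵢKᵢ − 1 = 1.180 and g(1) = 1 − Σzᵢ/Kᵢ = -0.248, so a root lies in (0, 1).
Binary case is linear: z₁(K₁−1)(1+ψ(K₂−1)) + z₂(K₂−1)(1+ψ(K₁−1)) = 0
⇒ ψ = [z₁(K₁−1)+z₂(K₂−1)] / [−(K₁−1)(K₂−1)] = 1.1801/1.6295 = 0.724
Compositions from xᵢ = zᵢ/(1+ψ(Kᵢ−1)), yᵢ = Kᵢxᵢ:
  methanol: x = 0.154, y = 0.615
  n-nonane: x = 0.846, y = 0.385

y_n-nonane = 0.385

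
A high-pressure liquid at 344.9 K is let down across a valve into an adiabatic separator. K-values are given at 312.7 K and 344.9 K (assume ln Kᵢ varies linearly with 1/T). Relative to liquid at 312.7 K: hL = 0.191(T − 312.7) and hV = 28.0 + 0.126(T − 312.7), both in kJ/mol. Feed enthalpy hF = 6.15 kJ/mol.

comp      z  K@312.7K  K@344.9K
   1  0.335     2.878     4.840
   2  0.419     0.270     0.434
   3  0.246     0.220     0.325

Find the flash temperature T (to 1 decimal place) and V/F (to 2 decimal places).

T = 320.0 K, V/F = 0.17

Adiabatic flash: solve Rachford–Rice at each trial T, then check hF = ψ·hV(T) + (1−ψ)·hL(T).
  T = 312.7 K: K = (2.878, 0.270, 0.220), RR gives ψ = 0.093, H_out = 2.616 kJ/mol
  T = 344.9 K: K = (4.840, 0.434, 0.325), RR gives ψ = 0.378, H_out = 15.945 kJ/mol
  T = 328.8 K: K = (3.780, 0.346, 0.270), RR gives ψ = 0.252, H_out = 9.861 kJ/mol
  T = 320.8 K: K = (3.312, 0.307, 0.244), RR gives ψ = 0.180, H_out = 6.495 kJ/mol
  T = 316.8 K: K = (3.093, 0.288, 0.232), RR gives ψ = 0.140, H_out = 4.655 kJ/mol
  T = 318.8 K: K = (3.202, 0.298, 0.238), RR gives ψ = 0.160, H_out = 5.591 kJ/mol
Linear interpolation between T = 318.8 (H_out = 5.591) and T = 320.8 (H_out = 6.495) on hF = 6.15 gives T ≈ 320.0 K, at which ψ = 0.17.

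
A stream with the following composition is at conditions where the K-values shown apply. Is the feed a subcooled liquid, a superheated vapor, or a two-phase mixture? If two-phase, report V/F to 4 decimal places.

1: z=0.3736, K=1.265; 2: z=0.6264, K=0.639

ΣzᵢKᵢ = 0.8729; Σzᵢ/Kᵢ = 1.2756.
Since ΣzᵢKᵢ < 1 the mixture is below its bubble point — single liquid phase.

subcooled liquid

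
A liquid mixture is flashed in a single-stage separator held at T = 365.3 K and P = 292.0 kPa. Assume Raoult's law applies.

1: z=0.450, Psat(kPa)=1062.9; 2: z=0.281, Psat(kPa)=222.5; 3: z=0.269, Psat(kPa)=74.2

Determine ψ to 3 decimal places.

Raoult's law: Kᵢ = Pᵢˢᵃᵗ/P = Pᵢˢᵃᵗ/292.0.
  K_1 = 1062.9/292.0 = 3.64007, K_2 = 222.5/292.0 = 0.76199, K_3 = 74.2/292.0 = 0.25411
Material balance + equilibrium reduce to Σ zᵢ(Kᵢ−1)/(1+ψ(Kᵢ−1)) = 0.
Feasibility: ΣzᵢKᵢ = 1.921, Σzᵢ/Kᵢ = 1.551 — both > 1, two phases present.
Newton iteration, ψ⁰ = 0.55:
  ψ = 0.550: g = 0.0673, g' = -0.973 → ψ = 0.619
Converged at ψ = 0.619.

ψ = 0.619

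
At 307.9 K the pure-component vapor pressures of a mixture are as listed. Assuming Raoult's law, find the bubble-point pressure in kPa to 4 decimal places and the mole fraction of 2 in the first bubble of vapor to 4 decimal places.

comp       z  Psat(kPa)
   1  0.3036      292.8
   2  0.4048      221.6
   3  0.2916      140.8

At the bubble point ψ → 0, so ΣzᵢKᵢ = 1 with Kᵢ = Pᵢˢᵃᵗ/P ⇒ P = ΣzᵢPᵢˢᵃᵗ.
P = 0.3036·292.8 + 0.4048·221.6 + 0.2916·140.8 = 219.6550 kPa
yᵢ = zᵢPᵢˢᵃᵗ/P ⇒ y_2 = 0.4048·221.6/219.6550 = 0.4084

Pbub = 219.6550 kPa, y_2 = 0.4084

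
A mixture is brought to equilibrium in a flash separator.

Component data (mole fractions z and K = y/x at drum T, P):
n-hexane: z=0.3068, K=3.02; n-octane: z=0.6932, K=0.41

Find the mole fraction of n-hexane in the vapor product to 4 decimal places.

y_n-hexane = 0.6827

Material balance + equilibrium reduce to Σ zᵢ(Kᵢ−1)/(1+V/F(Kᵢ−1)) = 0.
Check two-phase: ΣzᵢKᵢ = 1.2107 > 1 and Σzᵢ/Kᵢ = 1.7923 > 1, so g(0) = 0.2107 > 0 and g(1) = -0.7923 < 0.
Newton iteration, V/F⁰ = 0.5:
  V/F = 0.5000: g = -0.27180, g' = -0.7954 → V/F = 0.1583
  V/F = 0.1583: g = 0.01849, g' = -1.0124 → V/F = 0.1765
  V/F = 0.1765: g = 0.00029, g' = -0.9809 → V/F = 0.1768
Converged at V/F = 0.1768.
Compositions from xᵢ = zᵢ/(1+V/F(Kᵢ−1)), yᵢ = Kᵢxᵢ:
  n-hexane: x = 0.2261, y = 0.6827
  n-octane: x = 0.7739, y = 0.3173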